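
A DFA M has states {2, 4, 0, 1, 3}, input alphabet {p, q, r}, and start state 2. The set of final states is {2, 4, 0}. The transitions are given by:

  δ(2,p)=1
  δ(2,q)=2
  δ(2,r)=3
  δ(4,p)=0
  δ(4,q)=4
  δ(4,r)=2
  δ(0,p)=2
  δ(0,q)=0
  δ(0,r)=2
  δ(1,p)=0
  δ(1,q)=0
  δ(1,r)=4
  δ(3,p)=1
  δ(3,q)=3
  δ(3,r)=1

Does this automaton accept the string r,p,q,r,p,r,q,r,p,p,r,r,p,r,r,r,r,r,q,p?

Yes

2 → 3 → 1 → 0 → 2 → 1 → 4 → 4 → 2 → 1 → 0 → 2 → 3 → 1 → 4 → 2 → 3 → 1 → 4 → 4 → 0
End state 0 is accepting.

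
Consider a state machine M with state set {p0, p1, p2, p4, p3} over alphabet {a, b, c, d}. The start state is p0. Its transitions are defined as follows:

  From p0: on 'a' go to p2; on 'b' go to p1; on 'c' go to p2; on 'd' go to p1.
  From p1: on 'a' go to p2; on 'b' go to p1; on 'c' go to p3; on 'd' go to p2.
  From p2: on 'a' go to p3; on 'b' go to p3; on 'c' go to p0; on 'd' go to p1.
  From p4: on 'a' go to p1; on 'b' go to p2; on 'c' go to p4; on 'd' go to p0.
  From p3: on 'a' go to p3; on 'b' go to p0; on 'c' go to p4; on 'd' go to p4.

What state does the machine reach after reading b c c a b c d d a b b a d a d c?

p3

start at p0
read 'b': p0 → p1
read 'c': p1 → p3
read 'c': p3 → p4
read 'a': p4 → p1
read 'b': p1 → p1
read 'c': p1 → p3
read 'd': p3 → p4
read 'd': p4 → p0
read 'a': p0 → p2
read 'b': p2 → p3
read 'b': p3 → p0
read 'a': p0 → p2
read 'd': p2 → p1
read 'a': p1 → p2
read 'd': p2 → p1
read 'c': p1 → p3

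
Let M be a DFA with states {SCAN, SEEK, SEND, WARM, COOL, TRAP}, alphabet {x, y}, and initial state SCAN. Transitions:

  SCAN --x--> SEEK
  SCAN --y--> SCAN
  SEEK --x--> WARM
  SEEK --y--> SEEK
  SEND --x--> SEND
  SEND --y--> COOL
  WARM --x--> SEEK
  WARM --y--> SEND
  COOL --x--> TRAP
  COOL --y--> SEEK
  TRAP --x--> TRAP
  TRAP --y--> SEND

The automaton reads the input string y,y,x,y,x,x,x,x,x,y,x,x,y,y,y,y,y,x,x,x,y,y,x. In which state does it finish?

TRAP

Trace: SCAN -y-> SCAN -y-> SCAN -x-> SEEK -y-> SEEK -x-> WARM -x-> SEEK -x-> WARM -x-> SEEK -x-> WARM -y-> SEND -x-> SEND -x-> SEND -y-> COOL -y-> SEEK -y-> SEEK -y-> SEEK -y-> SEEK -x-> WARM -x-> SEEK -x-> WARM -y-> SEND -y-> COOL -x-> TRAP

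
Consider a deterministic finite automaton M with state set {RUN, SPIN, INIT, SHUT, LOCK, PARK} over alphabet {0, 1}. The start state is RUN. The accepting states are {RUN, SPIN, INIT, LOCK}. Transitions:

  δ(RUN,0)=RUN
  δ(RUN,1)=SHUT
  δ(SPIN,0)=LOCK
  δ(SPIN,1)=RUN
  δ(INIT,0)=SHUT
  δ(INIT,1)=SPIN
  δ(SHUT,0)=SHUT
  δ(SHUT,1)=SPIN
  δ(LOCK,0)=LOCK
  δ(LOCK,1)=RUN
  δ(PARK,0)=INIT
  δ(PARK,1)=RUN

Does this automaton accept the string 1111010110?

RUN → SHUT → SPIN → RUN → SHUT → SHUT → SPIN → LOCK → RUN → SHUT → SHUT
End state SHUT is not accepting.

No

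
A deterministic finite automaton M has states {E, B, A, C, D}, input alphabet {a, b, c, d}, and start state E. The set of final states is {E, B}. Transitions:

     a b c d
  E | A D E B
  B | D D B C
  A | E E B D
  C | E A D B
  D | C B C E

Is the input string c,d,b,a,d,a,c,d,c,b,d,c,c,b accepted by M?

No

start at E
read 'c': E → E
read 'd': E → B
read 'b': B → D
read 'a': D → C
read 'd': C → B
read 'a': B → D
read 'c': D → C
read 'd': C → B
read 'c': B → B
read 'b': B → D
read 'd': D → E
read 'c': E → E
read 'c': E → E
read 'b': E → D
End state D is not accepting.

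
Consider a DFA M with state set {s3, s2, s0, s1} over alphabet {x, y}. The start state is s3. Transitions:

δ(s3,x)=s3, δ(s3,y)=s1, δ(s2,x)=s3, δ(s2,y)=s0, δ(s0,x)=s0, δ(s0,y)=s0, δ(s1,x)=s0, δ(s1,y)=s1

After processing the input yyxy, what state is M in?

s0

start at s3
read 'y': s3 → s1
read 'y': s1 → s1
read 'x': s1 → s0
read 'y': s0 → s0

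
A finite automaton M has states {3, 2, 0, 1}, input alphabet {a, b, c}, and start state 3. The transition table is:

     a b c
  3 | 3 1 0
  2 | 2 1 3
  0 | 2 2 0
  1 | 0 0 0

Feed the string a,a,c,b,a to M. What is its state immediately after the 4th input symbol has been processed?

2

3 → 3 → 3 → 0 → 2
After 4 symbols: 2.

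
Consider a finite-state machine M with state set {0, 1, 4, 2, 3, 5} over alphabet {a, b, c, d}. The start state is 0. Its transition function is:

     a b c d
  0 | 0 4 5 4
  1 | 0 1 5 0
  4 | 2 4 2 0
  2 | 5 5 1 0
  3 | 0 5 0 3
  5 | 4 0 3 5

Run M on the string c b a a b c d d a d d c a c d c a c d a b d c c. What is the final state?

3

0 → 5 → 0 → 0 → 0 → 4 → 2 → 0 → 4 → 2 → 0 → 4 → 2 → 5 → 3 → 3 → 0 → 0 → 5 → 5 → 4 → 4 → 0 → 5 → 3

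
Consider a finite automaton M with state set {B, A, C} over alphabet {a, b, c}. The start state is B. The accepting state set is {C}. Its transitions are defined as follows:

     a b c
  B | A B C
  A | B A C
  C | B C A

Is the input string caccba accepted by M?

No

B → C → B → C → A → A → B
End state B is not accepting.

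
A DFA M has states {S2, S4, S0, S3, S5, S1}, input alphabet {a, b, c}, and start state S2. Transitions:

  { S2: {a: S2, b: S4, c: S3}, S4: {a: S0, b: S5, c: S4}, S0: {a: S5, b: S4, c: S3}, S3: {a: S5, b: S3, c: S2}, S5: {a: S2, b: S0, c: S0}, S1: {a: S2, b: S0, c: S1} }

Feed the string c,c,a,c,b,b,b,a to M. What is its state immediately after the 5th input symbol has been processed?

S2 → S3 → S2 → S2 → S3 → S3
After 5 symbols: S3.

S3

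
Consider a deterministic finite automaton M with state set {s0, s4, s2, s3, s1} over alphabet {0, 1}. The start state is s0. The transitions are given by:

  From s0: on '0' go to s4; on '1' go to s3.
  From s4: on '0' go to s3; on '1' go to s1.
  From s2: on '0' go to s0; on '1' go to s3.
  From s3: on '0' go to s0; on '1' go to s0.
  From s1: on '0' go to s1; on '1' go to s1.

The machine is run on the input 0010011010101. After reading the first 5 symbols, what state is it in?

s3

s0 → s4 → s3 → s0 → s4 → s3
After 5 symbols: s3.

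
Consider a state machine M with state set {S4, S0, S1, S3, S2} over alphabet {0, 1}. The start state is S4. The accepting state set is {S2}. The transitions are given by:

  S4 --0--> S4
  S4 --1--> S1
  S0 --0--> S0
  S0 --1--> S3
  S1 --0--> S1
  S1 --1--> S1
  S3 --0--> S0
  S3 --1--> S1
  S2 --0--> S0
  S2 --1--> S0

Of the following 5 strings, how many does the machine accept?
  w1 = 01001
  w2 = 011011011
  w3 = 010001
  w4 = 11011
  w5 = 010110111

0

w1: S4 → S4 → S1 → S1 → S1 → S1  → end S1, rejected
w2: S4 → S4 → S1 → S1 → S1 → S1 → S1 → S1 → S1 → S1  → end S1, rejected
w3: S4 → S4 → S1 → S1 → S1 → S1 → S1  → end S1, rejected
w4: S4 → S1 → S1 → S1 → S1 → S1  → end S1, rejected
w5: S4 → S4 → S1 → S1 → S1 → S1 → S1 → S1 → S1 → S1  → end S1, rejected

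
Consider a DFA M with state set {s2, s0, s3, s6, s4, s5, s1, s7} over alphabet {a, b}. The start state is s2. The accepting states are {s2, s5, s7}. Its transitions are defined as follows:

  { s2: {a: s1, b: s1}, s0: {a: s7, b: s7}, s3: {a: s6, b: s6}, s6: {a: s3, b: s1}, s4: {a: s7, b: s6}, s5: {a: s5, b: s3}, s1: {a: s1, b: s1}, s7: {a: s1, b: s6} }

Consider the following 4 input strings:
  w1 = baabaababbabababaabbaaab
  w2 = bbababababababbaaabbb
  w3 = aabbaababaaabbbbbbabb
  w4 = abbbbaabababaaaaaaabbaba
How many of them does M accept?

w1: Trace: s2 -b-> s1 -a-> s1 -a-> s1 -b-> s1 -a-> s1 -a-> s1 -b-> s1 -a-> s1 -b-> s1 -b-> s1 -a-> s1 -b-> s1 -a-> s1 -b-> s1 -a-> s1 -b-> s1 -a-> s1 -a-> s1 -b-> s1 -b-> s1 -a-> s1 -a-> s1 -a-> s1 -b-> s1  → end s1, rejected
w2: Trace: s2 -b-> s1 -b-> s1 -a-> s1 -b-> s1 -a-> s1 -b-> s1 -a-> s1 -b-> s1 -a-> s1 -b-> s1 -a-> s1 -b-> s1 -a-> s1 -b-> s1 -b-> s1 -a-> s1 -a-> s1 -a-> s1 -b-> s1 -b-> s1 -b-> s1  → end s1, rejected
w3: Trace: s2 -a-> s1 -a-> s1 -b-> s1 -b-> s1 -a-> s1 -a-> s1 -b-> s1 -a-> s1 -b-> s1 -a-> s1 -a-> s1 -a-> s1 -b-> s1 -b-> s1 -b-> s1 -b-> s1 -b-> s1 -b-> s1 -a-> s1 -b-> s1 -b-> s1  → end s1, rejected
w4: Trace: s2 -a-> s1 -b-> s1 -b-> s1 -b-> s1 -b-> s1 -a-> s1 -a-> s1 -b-> s1 -a-> s1 -b-> s1 -a-> s1 -b-> s1 -a-> s1 -a-> s1 -a-> s1 -a-> s1 -a-> s1 -a-> s1 -a-> s1 -b-> s1 -b-> s1 -a-> s1 -b-> s1 -a-> s1  → end s1, rejected

0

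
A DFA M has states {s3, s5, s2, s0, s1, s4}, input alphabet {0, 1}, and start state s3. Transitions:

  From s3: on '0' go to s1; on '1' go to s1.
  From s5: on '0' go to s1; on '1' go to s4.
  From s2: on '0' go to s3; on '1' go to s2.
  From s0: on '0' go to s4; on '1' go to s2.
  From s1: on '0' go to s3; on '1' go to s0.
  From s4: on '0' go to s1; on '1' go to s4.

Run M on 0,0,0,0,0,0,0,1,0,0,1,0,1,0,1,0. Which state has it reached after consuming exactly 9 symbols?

start at s3
read '0': s3 → s1
read '0': s1 → s3
read '0': s3 → s1
read '0': s1 → s3
read '0': s3 → s1
read '0': s1 → s3
read '0': s3 → s1
read '1': s1 → s0
read '0': s0 → s4
After 9 symbols: s4.

s4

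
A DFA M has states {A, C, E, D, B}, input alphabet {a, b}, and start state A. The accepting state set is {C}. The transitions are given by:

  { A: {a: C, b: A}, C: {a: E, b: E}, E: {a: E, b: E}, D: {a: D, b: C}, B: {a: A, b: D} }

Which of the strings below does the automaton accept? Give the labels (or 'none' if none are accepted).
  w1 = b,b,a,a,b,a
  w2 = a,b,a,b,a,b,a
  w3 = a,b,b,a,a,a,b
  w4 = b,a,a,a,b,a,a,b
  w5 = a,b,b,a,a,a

w1:
  start at A
  read 'b': A → A
  read 'b': A → A
  read 'a': A → C
  read 'a': C → E
  read 'b': E → E
  read 'a': E → E
  end E, rejected
w2:
  start at A
  read 'a': A → C
  read 'b': C → E
  read 'a': E → E
  read 'b': E → E
  read 'a': E → E
  read 'b': E → E
  read 'a': E → E
  end E, rejected
w3:
  start at A
  read 'a': A → C
  read 'b': C → E
  read 'b': E → E
  read 'a': E → E
  read 'a': E → E
  read 'a': E → E
  read 'b': E → E
  end E, rejected
w4:
  start at A
  read 'b': A → A
  read 'a': A → C
  read 'a': C → E
  read 'a': E → E
  read 'b': E → E
  read 'a': E → E
  read 'a': E → E
  read 'b': E → E
  end E, rejected
w5:
  start at A
  read 'a': A → C
  read 'b': C → E
  read 'b': E → E
  read 'a': E → E
  read 'a': E → E
  read 'a': E → E
  end E, rejected

none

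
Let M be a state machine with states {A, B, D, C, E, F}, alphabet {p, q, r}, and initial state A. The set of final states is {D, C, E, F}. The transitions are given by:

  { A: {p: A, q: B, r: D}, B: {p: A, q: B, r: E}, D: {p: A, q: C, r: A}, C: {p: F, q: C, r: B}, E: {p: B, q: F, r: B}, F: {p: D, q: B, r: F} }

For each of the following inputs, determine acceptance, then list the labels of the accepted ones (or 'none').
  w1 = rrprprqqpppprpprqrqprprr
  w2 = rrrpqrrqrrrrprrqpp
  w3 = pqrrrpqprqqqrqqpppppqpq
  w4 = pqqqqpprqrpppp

none

w1:
  start at A
  read 'r': A → D
  read 'r': D → A
  read 'p': A → A
  read 'r': A → D
  read 'p': D → A
  read 'r': A → D
  read 'q': D → C
  read 'q': C → C
  read 'p': C → F
  read 'p': F → D
  read 'p': D → A
  read 'p': A → A
  read 'r': A → D
  read 'p': D → A
  read 'p': A → A
  read 'r': A → D
  read 'q': D → C
  read 'r': C → B
  read 'q': B → B
  read 'p': B → A
  read 'r': A → D
  read 'p': D → A
  read 'r': A → D
  read 'r': D → A
  end A, rejected
w2:
  start at A
  read 'r': A → D
  read 'r': D → A
  read 'r': A → D
  read 'p': D → A
  read 'q': A → B
  read 'r': B → E
  read 'r': E → B
  read 'q': B → B
  read 'r': B → E
  read 'r': E → B
  read 'r': B → E
  read 'r': E → B
  read 'p': B → A
  read 'r': A → D
  read 'r': D → A
  read 'q': A → B
  read 'p': B → A
  read 'p': A → A
  end A, rejected
w3:
  start at A
  read 'p': A → A
  read 'q': A → B
  read 'r': B → E
  read 'r': E → B
  read 'r': B → E
  read 'p': E → B
  read 'q': B → B
  read 'p': B → A
  read 'r': A → D
  read 'q': D → C
  read 'q': C → C
  read 'q': C → C
  read 'r': C → B
  read 'q': B → B
  read 'q': B → B
  read 'p': B → A
  read 'p': A → A
  read 'p': A → A
  read 'p': A → A
  read 'p': A → A
  read 'q': A → B
  read 'p': B → A
  read 'q': A → B
  end B, rejected
w4:
  start at A
  read 'p': A → A
  read 'q': A → B
  read 'q': B → B
  read 'q': B → B
  read 'q': B → B
  read 'p': B → A
  read 'p': A → A
  read 'r': A → D
  read 'q': D → C
  read 'r': C → B
  read 'p': B → A
  read 'p': A → A
  read 'p': A → A
  read 'p': A → A
  end A, rejected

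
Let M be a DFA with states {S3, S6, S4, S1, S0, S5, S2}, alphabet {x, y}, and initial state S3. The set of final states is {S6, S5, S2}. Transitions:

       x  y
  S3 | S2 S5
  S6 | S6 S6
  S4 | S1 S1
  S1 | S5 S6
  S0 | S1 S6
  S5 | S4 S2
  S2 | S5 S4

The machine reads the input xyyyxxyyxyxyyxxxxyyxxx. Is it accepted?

start at S3
read 'x': S3 → S2
read 'y': S2 → S4
read 'y': S4 → S1
read 'y': S1 → S6
read 'x': S6 → S6
read 'x': S6 → S6
read 'y': S6 → S6
read 'y': S6 → S6
read 'x': S6 → S6
read 'y': S6 → S6
read 'x': S6 → S6
read 'y': S6 → S6
read 'y': S6 → S6
read 'x': S6 → S6
read 'x': S6 → S6
read 'x': S6 → S6
read 'x': S6 → S6
read 'y': S6 → S6
read 'y': S6 → S6
read 'x': S6 → S6
read 'x': S6 → S6
read 'x': S6 → S6
End state S6 is accepting.

Yes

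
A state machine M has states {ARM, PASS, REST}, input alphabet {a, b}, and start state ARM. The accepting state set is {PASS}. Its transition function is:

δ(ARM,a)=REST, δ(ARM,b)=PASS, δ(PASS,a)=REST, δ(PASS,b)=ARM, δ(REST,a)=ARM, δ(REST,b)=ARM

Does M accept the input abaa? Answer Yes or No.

No

ARM → REST → ARM → REST → ARM
End state ARM is not accepting.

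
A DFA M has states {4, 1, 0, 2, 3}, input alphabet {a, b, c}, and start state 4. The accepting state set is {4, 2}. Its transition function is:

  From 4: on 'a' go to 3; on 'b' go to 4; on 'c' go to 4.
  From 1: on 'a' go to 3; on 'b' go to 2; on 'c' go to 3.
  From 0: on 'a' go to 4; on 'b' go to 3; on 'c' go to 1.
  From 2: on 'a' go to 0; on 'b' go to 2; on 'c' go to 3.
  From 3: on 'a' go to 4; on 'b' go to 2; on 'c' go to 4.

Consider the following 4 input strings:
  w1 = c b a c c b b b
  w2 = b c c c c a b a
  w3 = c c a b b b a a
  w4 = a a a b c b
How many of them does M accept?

3

w1: 4 → 4 → 4 → 3 → 4 → 4 → 4 → 4 → 4  → end 4, accepted
w2: 4 → 4 → 4 → 4 → 4 → 4 → 3 → 2 → 0  → end 0, rejected
w3: 4 → 4 → 4 → 3 → 2 → 2 → 2 → 0 → 4  → end 4, accepted
w4: 4 → 3 → 4 → 3 → 2 → 3 → 2  → end 2, accepted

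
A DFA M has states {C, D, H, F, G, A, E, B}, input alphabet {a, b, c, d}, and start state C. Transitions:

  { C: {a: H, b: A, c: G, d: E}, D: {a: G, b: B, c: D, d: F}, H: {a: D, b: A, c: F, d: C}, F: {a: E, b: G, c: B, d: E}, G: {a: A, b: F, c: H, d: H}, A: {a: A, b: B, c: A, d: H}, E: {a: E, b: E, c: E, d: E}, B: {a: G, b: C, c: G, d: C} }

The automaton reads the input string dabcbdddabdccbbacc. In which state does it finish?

E

start at C
read 'd': C → E
read 'a': E → E
read 'b': E → E
read 'c': E → E
read 'b': E → E
read 'd': E → E
read 'd': E → E
read 'd': E → E
read 'a': E → E
read 'b': E → E
read 'd': E → E
read 'c': E → E
read 'c': E → E
read 'b': E → E
read 'b': E → E
read 'a': E → E
read 'c': E → E
read 'c': E → E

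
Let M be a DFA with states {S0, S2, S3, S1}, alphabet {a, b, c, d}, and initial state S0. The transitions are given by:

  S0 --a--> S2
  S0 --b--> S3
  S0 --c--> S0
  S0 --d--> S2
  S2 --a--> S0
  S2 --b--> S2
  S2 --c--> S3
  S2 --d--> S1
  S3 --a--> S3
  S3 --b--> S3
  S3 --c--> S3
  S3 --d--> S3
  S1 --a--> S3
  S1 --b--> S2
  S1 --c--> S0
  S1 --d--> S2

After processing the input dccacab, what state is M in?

start at S0
read 'd': S0 → S2
read 'c': S2 → S3
read 'c': S3 → S3
read 'a': S3 → S3
read 'c': S3 → S3
read 'a': S3 → S3
read 'b': S3 → S3

S3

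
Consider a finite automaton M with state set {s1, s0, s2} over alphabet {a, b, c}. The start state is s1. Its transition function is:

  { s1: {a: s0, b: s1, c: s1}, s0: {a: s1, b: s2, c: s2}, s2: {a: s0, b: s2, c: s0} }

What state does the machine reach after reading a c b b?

s2

start at s1
read 'a': s1 → s0
read 'c': s0 → s2
read 'b': s2 → s2
read 'b': s2 → s2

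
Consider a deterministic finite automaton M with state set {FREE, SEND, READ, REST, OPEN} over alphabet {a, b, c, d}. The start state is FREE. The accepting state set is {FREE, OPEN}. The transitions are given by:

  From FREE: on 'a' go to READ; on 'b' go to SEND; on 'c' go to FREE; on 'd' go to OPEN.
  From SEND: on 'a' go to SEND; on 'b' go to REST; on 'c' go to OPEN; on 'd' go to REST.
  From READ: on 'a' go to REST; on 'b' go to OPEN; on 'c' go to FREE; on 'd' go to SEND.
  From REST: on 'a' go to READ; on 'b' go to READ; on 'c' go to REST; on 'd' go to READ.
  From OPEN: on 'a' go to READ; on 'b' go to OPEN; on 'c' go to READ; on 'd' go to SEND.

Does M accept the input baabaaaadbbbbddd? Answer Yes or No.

No

Trace: FREE -b-> SEND -a-> SEND -a-> SEND -b-> REST -a-> READ -a-> REST -a-> READ -a-> REST -d-> READ -b-> OPEN -b-> OPEN -b-> OPEN -b-> OPEN -d-> SEND -d-> REST -d-> READ
End state READ is not accepting.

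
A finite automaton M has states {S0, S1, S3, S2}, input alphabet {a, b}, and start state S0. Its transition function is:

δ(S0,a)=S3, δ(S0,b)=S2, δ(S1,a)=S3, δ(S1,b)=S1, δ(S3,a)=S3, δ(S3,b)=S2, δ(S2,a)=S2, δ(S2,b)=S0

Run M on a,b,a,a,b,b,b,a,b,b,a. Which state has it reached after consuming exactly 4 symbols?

S2

S0 → S3 → S2 → S2 → S2
After 4 symbols: S2.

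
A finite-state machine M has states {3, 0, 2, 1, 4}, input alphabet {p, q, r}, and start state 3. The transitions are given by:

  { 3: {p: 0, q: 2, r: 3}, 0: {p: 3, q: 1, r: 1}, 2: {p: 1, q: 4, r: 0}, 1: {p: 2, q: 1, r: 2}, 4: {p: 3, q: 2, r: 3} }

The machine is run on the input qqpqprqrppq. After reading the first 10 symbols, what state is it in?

3

Trace: 3 -q-> 2 -q-> 4 -p-> 3 -q-> 2 -p-> 1 -r-> 2 -q-> 4 -r-> 3 -p-> 0 -p-> 3
After 10 symbols: 3.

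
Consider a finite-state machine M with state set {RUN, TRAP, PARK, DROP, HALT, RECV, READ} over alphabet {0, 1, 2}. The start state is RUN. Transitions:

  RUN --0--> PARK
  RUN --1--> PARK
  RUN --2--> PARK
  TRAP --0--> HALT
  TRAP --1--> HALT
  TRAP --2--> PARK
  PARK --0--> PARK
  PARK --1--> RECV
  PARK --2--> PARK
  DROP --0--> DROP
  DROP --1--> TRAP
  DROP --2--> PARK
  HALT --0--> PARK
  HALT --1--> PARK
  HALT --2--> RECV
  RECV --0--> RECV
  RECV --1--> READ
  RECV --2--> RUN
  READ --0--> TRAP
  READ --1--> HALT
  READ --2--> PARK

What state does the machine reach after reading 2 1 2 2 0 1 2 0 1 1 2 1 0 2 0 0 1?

RECV

start at RUN
read '2': RUN → PARK
read '1': PARK → RECV
read '2': RECV → RUN
read '2': RUN → PARK
read '0': PARK → PARK
read '1': PARK → RECV
read '2': RECV → RUN
read '0': RUN → PARK
read '1': PARK → RECV
read '1': RECV → READ
read '2': READ → PARK
read '1': PARK → RECV
read '0': RECV → RECV
read '2': RECV → RUN
read '0': RUN → PARK
read '0': PARK → PARK
read '1': PARK → RECV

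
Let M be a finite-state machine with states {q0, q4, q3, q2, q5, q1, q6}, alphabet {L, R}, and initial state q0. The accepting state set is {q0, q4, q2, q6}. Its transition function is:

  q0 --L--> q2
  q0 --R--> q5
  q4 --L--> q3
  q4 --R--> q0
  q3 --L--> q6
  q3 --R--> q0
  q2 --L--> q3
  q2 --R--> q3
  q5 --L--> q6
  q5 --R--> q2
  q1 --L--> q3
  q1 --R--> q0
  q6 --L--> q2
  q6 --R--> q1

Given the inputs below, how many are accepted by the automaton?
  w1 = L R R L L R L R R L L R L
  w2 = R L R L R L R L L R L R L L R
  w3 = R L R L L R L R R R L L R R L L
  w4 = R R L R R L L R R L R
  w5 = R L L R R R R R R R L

2

w1:
  start at q0
  read 'L': q0 → q2
  read 'R': q2 → q3
  read 'R': q3 → q0
  read 'L': q0 → q2
  read 'L': q2 → q3
  read 'R': q3 → q0
  read 'L': q0 → q2
  read 'R': q2 → q3
  read 'R': q3 → q0
  read 'L': q0 → q2
  read 'L': q2 → q3
  read 'R': q3 → q0
  read 'L': q0 → q2
  end q2, accepted
w2:
  start at q0
  read 'R': q0 → q5
  read 'L': q5 → q6
  read 'R': q6 → q1
  read 'L': q1 → q3
  read 'R': q3 → q0
  read 'L': q0 → q2
  read 'R': q2 → q3
  read 'L': q3 → q6
  read 'L': q6 → q2
  read 'R': q2 → q3
  read 'L': q3 → q6
  read 'R': q6 → q1
  read 'L': q1 → q3
  read 'L': q3 → q6
  read 'R': q6 → q1
  end q1, rejected
w3:
  start at q0
  read 'R': q0 → q5
  read 'L': q5 → q6
  read 'R': q6 → q1
  read 'L': q1 → q3
  read 'L': q3 → q6
  read 'R': q6 → q1
  read 'L': q1 → q3
  read 'R': q3 → q0
  read 'R': q0 → q5
  read 'R': q5 → q2
  read 'L': q2 → q3
  read 'L': q3 → q6
  read 'R': q6 → q1
  read 'R': q1 → q0
  read 'L': q0 → q2
  read 'L': q2 → q3
  end q3, rejected
w4:
  start at q0
  read 'R': q0 → q5
  read 'R': q5 → q2
  read 'L': q2 → q3
  read 'R': q3 → q0
  read 'R': q0 → q5
  read 'L': q5 → q6
  read 'L': q6 → q2
  read 'R': q2 → q3
  read 'R': q3 → q0
  read 'L': q0 → q2
  read 'R': q2 → q3
  end q3, rejected
w5:
  start at q0
  read 'R': q0 → q5
  read 'L': q5 → q6
  read 'L': q6 → q2
  read 'R': q2 → q3
  read 'R': q3 → q0
  read 'R': q0 → q5
  read 'R': q5 → q2
  read 'R': q2 → q3
  read 'R': q3 → q0
  read 'R': q0 → q5
  read 'L': q5 → q6
  end q6, accepted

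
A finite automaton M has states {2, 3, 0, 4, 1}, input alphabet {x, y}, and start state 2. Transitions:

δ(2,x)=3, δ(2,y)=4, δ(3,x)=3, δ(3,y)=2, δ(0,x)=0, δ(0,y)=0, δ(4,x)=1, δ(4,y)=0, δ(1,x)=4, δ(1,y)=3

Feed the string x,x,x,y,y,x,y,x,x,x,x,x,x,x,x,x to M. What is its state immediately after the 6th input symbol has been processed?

1

2 → 3 → 3 → 3 → 2 → 4 → 1
After 6 symbols: 1.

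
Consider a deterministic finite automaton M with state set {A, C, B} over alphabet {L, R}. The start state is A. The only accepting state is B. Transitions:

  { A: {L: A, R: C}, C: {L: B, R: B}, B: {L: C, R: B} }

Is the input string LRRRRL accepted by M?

No

start at A
read 'L': A → A
read 'R': A → C
read 'R': C → B
read 'R': B → B
read 'R': B → B
read 'L': B → C
End state C is not accepting.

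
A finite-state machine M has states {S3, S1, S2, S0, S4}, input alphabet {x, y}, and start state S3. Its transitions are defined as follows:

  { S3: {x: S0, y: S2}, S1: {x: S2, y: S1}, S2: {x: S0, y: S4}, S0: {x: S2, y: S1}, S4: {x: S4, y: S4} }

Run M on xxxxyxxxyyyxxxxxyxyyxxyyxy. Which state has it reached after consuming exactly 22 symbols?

S3 → S0 → S2 → S0 → S2 → S4 → S4 → S4 → S4 → S4 → S4 → S4 → S4 → S4 → S4 → S4 → S4 → S4 → S4 → S4 → S4 → S4 → S4
After 22 symbols: S4.

S4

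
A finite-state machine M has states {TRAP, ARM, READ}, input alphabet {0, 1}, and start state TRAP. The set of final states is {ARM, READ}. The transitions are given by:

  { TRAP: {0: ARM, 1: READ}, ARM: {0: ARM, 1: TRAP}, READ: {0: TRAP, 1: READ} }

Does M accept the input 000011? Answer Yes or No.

Yes

start at TRAP
read '0': TRAP → ARM
read '0': ARM → ARM
read '0': ARM → ARM
read '0': ARM → ARM
read '1': ARM → TRAP
read '1': TRAP → READ
End state READ is accepting.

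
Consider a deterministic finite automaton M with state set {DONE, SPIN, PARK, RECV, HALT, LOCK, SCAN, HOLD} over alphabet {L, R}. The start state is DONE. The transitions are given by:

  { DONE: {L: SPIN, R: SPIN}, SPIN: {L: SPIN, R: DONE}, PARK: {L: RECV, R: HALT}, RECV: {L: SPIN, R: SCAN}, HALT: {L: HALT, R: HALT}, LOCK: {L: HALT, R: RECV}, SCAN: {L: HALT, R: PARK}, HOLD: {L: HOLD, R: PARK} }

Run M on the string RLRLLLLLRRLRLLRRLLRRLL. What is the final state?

SPIN

start at DONE
read 'R': DONE → SPIN
read 'L': SPIN → SPIN
read 'R': SPIN → DONE
read 'L': DONE → SPIN
read 'L': SPIN → SPIN
read 'L': SPIN → SPIN
read 'L': SPIN → SPIN
read 'L': SPIN → SPIN
read 'R': SPIN → DONE
read 'R': DONE → SPIN
read 'L': SPIN → SPIN
read 'R': SPIN → DONE
read 'L': DONE → SPIN
read 'L': SPIN → SPIN
read 'R': SPIN → DONE
read 'R': DONE → SPIN
read 'L': SPIN → SPIN
read 'L': SPIN → SPIN
read 'R': SPIN → DONE
read 'R': DONE → SPIN
read 'L': SPIN → SPIN
read 'L': SPIN → SPIN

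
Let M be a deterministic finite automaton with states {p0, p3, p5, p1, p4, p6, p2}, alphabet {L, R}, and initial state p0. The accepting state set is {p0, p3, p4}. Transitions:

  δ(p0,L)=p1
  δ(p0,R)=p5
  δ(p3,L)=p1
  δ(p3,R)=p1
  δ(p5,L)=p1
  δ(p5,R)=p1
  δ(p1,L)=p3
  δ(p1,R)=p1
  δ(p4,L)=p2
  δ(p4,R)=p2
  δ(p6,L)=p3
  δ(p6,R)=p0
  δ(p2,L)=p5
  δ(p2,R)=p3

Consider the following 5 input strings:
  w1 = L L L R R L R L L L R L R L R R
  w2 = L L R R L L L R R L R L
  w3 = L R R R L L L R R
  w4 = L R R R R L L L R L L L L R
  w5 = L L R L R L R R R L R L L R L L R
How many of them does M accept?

1

w1: p0 → p1 → p3 → p1 → p1 → p1 → p3 → p1 → p3 → p1 → p3 → p1 → p3 → p1 → p3 → p1 → p1  → end p1, rejected
w2: p0 → p1 → p3 → p1 → p1 → p3 → p1 → p3 → p1 → p1 → p3 → p1 → p3  → end p3, accepted
w3: p0 → p1 → p1 → p1 → p1 → p3 → p1 → p3 → p1 → p1  → end p1, rejected
w4: p0 → p1 → p1 → p1 → p1 → p1 → p3 → p1 → p3 → p1 → p3 → p1 → p3 → p1 → p1  → end p1, rejected
w5: p0 → p1 → p3 → p1 → p3 → p1 → p3 → p1 → p1 → p1 → p3 → p1 → p3 → p1 → p1 → p3 → p1 → p1  → end p1, rejected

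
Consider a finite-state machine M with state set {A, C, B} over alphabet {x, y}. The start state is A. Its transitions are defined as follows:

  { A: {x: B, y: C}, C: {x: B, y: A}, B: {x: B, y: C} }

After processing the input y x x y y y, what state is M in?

C

start at A
read 'y': A → C
read 'x': C → B
read 'x': B → B
read 'y': B → C
read 'y': C → A
read 'y': A → C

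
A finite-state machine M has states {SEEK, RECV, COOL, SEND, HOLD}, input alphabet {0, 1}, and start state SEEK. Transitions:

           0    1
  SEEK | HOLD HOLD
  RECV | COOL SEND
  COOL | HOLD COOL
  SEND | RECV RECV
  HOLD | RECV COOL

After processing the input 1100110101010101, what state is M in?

Trace: SEEK -1-> HOLD -1-> COOL -0-> HOLD -0-> RECV -1-> SEND -1-> RECV -0-> COOL -1-> COOL -0-> HOLD -1-> COOL -0-> HOLD -1-> COOL -0-> HOLD -1-> COOL -0-> HOLD -1-> COOL

COOL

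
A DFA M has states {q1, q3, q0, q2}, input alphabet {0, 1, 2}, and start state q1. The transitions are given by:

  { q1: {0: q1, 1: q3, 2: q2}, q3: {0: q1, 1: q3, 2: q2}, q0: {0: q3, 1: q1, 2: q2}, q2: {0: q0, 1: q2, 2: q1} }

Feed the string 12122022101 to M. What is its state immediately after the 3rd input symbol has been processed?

Trace: q1 -1-> q3 -2-> q2 -1-> q2
After 3 symbols: q2.

q2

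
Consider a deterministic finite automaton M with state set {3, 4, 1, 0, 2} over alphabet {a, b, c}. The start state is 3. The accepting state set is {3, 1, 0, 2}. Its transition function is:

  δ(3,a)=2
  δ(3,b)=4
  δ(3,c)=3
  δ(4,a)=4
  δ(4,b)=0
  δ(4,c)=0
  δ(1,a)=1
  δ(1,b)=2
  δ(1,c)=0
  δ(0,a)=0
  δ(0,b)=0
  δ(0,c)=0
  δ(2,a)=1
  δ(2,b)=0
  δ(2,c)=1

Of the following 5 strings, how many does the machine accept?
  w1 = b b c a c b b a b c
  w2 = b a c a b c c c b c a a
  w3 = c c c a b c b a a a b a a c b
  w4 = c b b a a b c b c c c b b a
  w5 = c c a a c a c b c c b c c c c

5

w1: 3 → 4 → 0 → 0 → 0 → 0 → 0 → 0 → 0 → 0 → 0  → end 0, accepted
w2: 3 → 4 → 4 → 0 → 0 → 0 → 0 → 0 → 0 → 0 → 0 → 0 → 0  → end 0, accepted
w3: 3 → 3 → 3 → 3 → 2 → 0 → 0 → 0 → 0 → 0 → 0 → 0 → 0 → 0 → 0 → 0  → end 0, accepted
w4: 3 → 3 → 4 → 0 → 0 → 0 → 0 → 0 → 0 → 0 → 0 → 0 → 0 → 0 → 0  → end 0, accepted
w5: 3 → 3 → 3 → 2 → 1 → 0 → 0 → 0 → 0 → 0 → 0 → 0 → 0 → 0 → 0 → 0  → end 0, accepted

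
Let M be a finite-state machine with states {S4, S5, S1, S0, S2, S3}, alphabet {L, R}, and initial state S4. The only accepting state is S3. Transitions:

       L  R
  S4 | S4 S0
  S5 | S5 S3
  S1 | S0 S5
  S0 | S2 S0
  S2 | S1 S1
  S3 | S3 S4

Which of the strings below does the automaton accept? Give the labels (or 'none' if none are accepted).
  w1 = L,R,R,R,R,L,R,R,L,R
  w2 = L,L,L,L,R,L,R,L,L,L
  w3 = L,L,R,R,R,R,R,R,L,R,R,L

w1

w1:
  start at S4
  read 'L': S4 → S4
  read 'R': S4 → S0
  read 'R': S0 → S0
  read 'R': S0 → S0
  read 'R': S0 → S0
  read 'L': S0 → S2
  read 'R': S2 → S1
  read 'R': S1 → S5
  read 'L': S5 → S5
  read 'R': S5 → S3
  end S3, accepted
w2:
  start at S4
  read 'L': S4 → S4
  read 'L': S4 → S4
  read 'L': S4 → S4
  read 'L': S4 → S4
  read 'R': S4 → S0
  read 'L': S0 → S2
  read 'R': S2 → S1
  read 'L': S1 → S0
  read 'L': S0 → S2
  read 'L': S2 → S1
  end S1, rejected
w3:
  start at S4
  read 'L': S4 → S4
  read 'L': S4 → S4
  read 'R': S4 → S0
  read 'R': S0 → S0
  read 'R': S0 → S0
  read 'R': S0 → S0
  read 'R': S0 → S0
  read 'R': S0 → S0
  read 'L': S0 → S2
  read 'R': S2 → S1
  read 'R': S1 → S5
  read 'L': S5 → S5
  end S5, rejected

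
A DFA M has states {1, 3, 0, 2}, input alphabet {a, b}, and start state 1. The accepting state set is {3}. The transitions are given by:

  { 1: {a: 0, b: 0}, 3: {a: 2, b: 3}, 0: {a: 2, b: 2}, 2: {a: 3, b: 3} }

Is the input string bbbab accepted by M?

Yes

start at 1
read 'b': 1 → 0
read 'b': 0 → 2
read 'b': 2 → 3
read 'a': 3 → 2
read 'b': 2 → 3
End state 3 is accepting.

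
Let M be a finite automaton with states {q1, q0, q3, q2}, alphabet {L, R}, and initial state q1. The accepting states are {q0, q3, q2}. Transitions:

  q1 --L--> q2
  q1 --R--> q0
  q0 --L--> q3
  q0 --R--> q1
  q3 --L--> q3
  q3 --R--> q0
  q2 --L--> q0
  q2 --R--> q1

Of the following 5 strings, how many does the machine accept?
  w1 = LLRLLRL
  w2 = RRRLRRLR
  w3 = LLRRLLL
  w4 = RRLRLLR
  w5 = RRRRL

w1: q1 → q2 → q0 → q1 → q2 → q0 → q1 → q2  → end q2, accepted
w2: q1 → q0 → q1 → q0 → q3 → q0 → q1 → q2 → q1  → end q1, rejected
w3: q1 → q2 → q0 → q1 → q0 → q3 → q3 → q3  → end q3, accepted
w4: q1 → q0 → q1 → q2 → q1 → q2 → q0 → q1  → end q1, rejected
w5: q1 → q0 → q1 → q0 → q1 → q2  → end q2, accepted

3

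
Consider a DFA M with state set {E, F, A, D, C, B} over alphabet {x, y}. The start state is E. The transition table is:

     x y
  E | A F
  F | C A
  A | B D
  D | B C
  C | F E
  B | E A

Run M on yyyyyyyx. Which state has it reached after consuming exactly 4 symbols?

C

start at E
read 'y': E → F
read 'y': F → A
read 'y': A → D
read 'y': D → C
After 4 symbols: C.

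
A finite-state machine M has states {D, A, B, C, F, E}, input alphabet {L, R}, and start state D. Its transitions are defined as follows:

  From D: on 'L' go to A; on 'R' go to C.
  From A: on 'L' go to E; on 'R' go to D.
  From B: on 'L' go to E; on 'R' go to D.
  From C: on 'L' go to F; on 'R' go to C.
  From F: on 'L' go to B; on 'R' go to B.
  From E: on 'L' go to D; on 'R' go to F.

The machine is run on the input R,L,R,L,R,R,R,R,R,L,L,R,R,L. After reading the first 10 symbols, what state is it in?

Trace: D -R-> C -L-> F -R-> B -L-> E -R-> F -R-> B -R-> D -R-> C -R-> C -L-> F
After 10 symbols: F.

F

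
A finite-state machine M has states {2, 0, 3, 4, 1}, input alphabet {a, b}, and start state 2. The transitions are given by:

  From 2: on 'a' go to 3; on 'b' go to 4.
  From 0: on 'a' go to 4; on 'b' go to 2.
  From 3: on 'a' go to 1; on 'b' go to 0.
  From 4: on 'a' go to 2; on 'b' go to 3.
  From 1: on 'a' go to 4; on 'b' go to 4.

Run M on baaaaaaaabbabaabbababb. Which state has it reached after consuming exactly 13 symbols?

3

Trace: 2 -b-> 4 -a-> 2 -a-> 3 -a-> 1 -a-> 4 -a-> 2 -a-> 3 -a-> 1 -a-> 4 -b-> 3 -b-> 0 -a-> 4 -b-> 3
After 13 symbols: 3.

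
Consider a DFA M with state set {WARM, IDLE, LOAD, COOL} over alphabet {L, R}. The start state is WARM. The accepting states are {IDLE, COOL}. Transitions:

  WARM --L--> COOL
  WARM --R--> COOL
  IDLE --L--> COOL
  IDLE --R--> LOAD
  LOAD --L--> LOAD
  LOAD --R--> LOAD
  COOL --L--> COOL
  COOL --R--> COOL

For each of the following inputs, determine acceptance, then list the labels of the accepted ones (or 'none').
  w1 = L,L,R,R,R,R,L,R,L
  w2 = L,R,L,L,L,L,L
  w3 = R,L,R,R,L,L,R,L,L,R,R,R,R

w1, w2, w3

w1: WARM → COOL → COOL → COOL → COOL → COOL → COOL → COOL → COOL → COOL  → end COOL, accepted
w2: WARM → COOL → COOL → COOL → COOL → COOL → COOL → COOL  → end COOL, accepted
w3: WARM → COOL → COOL → COOL → COOL → COOL → COOL → COOL → COOL → COOL → COOL → COOL → COOL → COOL  → end COOL, accepted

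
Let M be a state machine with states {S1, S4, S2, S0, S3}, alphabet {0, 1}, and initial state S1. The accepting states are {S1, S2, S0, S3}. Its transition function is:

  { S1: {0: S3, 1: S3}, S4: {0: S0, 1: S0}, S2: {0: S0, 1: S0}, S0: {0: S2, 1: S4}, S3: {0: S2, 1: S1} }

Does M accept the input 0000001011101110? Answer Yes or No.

Yes

start at S1
read '0': S1 → S3
read '0': S3 → S2
read '0': S2 → S0
read '0': S0 → S2
read '0': S2 → S0
read '0': S0 → S2
read '1': S2 → S0
read '0': S0 → S2
read '1': S2 → S0
read '1': S0 → S4
read '1': S4 → S0
read '0': S0 → S2
read '1': S2 → S0
read '1': S0 → S4
read '1': S4 → S0
read '0': S0 → S2
End state S2 is accepting.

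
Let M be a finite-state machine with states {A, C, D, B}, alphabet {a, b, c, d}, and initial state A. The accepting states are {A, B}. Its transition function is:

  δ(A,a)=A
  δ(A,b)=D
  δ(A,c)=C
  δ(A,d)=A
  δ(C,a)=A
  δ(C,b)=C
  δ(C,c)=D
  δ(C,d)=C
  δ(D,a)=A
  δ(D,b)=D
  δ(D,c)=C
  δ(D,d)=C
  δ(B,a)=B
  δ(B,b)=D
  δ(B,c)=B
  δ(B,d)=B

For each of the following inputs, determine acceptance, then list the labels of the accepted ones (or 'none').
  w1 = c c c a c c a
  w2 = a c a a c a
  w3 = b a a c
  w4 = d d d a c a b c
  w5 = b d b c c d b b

w1: Trace: A -c-> C -c-> D -c-> C -a-> A -c-> C -c-> D -a-> A  → end A, accepted
w2: Trace: A -a-> A -c-> C -a-> A -a-> A -c-> C -a-> A  → end A, accepted
w3: Trace: A -b-> D -a-> A -a-> A -c-> C  → end C, rejected
w4: Trace: A -d-> A -d-> A -d-> A -a-> A -c-> C -a-> A -b-> D -c-> C  → end C, rejected
w5: Trace: A -b-> D -d-> C -b-> C -c-> D -c-> C -d-> C -b-> C -b-> C  → end C, rejected

w1, w2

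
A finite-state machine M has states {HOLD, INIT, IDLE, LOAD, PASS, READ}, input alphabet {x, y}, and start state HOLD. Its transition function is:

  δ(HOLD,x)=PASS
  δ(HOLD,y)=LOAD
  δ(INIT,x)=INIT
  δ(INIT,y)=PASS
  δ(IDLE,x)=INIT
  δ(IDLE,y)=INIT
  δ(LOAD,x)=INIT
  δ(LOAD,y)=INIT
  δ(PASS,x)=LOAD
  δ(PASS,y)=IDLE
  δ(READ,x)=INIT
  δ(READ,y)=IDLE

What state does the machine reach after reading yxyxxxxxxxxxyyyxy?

PASS

HOLD → LOAD → INIT → PASS → LOAD → INIT → INIT → INIT → INIT → INIT → INIT → INIT → INIT → PASS → IDLE → INIT → INIT → PASS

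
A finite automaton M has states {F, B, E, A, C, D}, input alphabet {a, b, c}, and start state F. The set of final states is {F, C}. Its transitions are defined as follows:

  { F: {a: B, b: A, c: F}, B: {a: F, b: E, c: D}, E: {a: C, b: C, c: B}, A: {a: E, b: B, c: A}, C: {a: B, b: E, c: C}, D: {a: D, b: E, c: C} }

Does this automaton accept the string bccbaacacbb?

Trace: F -b-> A -c-> A -c-> A -b-> B -a-> F -a-> B -c-> D -a-> D -c-> C -b-> E -b-> C
End state C is accepting.

Yes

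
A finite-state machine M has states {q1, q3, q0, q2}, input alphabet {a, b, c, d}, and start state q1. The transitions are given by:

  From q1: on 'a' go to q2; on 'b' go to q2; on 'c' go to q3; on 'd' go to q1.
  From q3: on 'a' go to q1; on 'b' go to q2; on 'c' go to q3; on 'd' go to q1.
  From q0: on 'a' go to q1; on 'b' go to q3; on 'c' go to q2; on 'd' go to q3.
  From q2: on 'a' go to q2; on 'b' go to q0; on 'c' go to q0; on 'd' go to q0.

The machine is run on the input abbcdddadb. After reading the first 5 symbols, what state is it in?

q1

q1 → q2 → q0 → q3 → q3 → q1
After 5 symbols: q1.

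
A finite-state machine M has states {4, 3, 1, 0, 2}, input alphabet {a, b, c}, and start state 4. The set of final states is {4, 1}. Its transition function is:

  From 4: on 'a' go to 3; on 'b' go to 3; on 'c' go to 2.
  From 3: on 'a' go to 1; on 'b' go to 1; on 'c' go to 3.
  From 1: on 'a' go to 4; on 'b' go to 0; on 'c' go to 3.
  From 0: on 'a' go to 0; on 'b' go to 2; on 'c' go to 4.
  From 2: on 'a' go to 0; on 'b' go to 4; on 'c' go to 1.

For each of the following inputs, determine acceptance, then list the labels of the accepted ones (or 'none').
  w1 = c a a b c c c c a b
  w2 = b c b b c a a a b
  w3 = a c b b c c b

w3

w1: 4 → 2 → 0 → 0 → 2 → 1 → 3 → 3 → 3 → 1 → 0  → end 0, rejected
w2: 4 → 3 → 3 → 1 → 0 → 4 → 3 → 1 → 4 → 3  → end 3, rejected
w3: 4 → 3 → 3 → 1 → 0 → 4 → 2 → 4  → end 4, accepted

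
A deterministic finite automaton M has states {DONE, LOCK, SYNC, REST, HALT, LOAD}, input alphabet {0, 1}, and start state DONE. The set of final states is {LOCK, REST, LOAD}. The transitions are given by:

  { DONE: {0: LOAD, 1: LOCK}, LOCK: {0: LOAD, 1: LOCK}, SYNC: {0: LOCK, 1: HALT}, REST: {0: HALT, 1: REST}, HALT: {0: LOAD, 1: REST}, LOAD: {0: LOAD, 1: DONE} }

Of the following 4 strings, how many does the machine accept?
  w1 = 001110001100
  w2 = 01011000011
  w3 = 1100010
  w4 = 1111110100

w1:
  start at DONE
  read '0': DONE → LOAD
  read '0': LOAD → LOAD
  read '1': LOAD → DONE
  read '1': DONE → LOCK
  read '1': LOCK → LOCK
  read '0': LOCK → LOAD
  read '0': LOAD → LOAD
  read '0': LOAD → LOAD
  read '1': LOAD → DONE
  read '1': DONE → LOCK
  read '0': LOCK → LOAD
  read '0': LOAD → LOAD
  end LOAD, accepted
w2:
  start at DONE
  read '0': DONE → LOAD
  read '1': LOAD → DONE
  read '0': DONE → LOAD
  read '1': LOAD → DONE
  read '1': DONE → LOCK
  read '0': LOCK → LOAD
  read '0': LOAD → LOAD
  read '0': LOAD → LOAD
  read '0': LOAD → LOAD
  read '1': LOAD → DONE
  read '1': DONE → LOCK
  end LOCK, accepted
w3:
  start at DONE
  read '1': DONE → LOCK
  read '1': LOCK → LOCK
  read '0': LOCK → LOAD
  read '0': LOAD → LOAD
  read '0': LOAD → LOAD
  read '1': LOAD → DONE
  read '0': DONE → LOAD
  end LOAD, accepted
w4:
  start at DONE
  read '1': DONE → LOCK
  read '1': LOCK → LOCK
  read '1': LOCK → LOCK
  read '1': LOCK → LOCK
  read '1': LOCK → LOCK
  read '1': LOCK → LOCK
  read '0': LOCK → LOAD
  read '1': LOAD → DONE
  read '0': DONE → LOAD
  read '0': LOAD → LOAD
  end LOAD, accepted

4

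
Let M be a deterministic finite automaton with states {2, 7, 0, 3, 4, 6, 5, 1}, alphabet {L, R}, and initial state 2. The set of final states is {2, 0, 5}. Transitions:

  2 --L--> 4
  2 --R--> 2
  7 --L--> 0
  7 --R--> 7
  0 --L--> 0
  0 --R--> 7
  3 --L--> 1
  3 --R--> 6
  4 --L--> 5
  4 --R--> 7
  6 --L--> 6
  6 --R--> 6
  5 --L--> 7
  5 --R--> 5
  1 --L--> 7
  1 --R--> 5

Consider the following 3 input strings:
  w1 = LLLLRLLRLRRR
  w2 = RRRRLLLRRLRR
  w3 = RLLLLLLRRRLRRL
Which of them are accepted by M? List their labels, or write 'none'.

w3

w1:
  start at 2
  read 'L': 2 → 4
  read 'L': 4 → 5
  read 'L': 5 → 7
  read 'L': 7 → 0
  read 'R': 0 → 7
  read 'L': 7 → 0
  read 'L': 0 → 0
  read 'R': 0 → 7
  read 'L': 7 → 0
  read 'R': 0 → 7
  read 'R': 7 → 7
  read 'R': 7 → 7
  end 7, rejected
w2:
  start at 2
  read 'R': 2 → 2
  read 'R': 2 → 2
  read 'R': 2 → 2
  read 'R': 2 → 2
  read 'L': 2 → 4
  read 'L': 4 → 5
  read 'L': 5 → 7
  read 'R': 7 → 7
  read 'R': 7 → 7
  read 'L': 7 → 0
  read 'R': 0 → 7
  read 'R': 7 → 7
  end 7, rejected
w3:
  start at 2
  read 'R': 2 → 2
  read 'L': 2 → 4
  read 'L': 4 → 5
  read 'L': 5 → 7
  read 'L': 7 → 0
  read 'L': 0 → 0
  read 'L': 0 → 0
  read 'R': 0 → 7
  read 'R': 7 → 7
  read 'R': 7 → 7
  read 'L': 7 → 0
  read 'R': 0 → 7
  read 'R': 7 → 7
  read 'L': 7 → 0
  end 0, accepted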